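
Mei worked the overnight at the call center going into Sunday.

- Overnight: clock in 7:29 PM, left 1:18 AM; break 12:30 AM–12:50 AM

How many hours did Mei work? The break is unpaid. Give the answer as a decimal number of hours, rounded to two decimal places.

Overnight: 7:29 PM → midnight = 4 h 31 min; midnight → 1:18 AM = 1 h 18 min; span 5 h 49 min; less 20 min break → 5 h 29 min

5.48 hours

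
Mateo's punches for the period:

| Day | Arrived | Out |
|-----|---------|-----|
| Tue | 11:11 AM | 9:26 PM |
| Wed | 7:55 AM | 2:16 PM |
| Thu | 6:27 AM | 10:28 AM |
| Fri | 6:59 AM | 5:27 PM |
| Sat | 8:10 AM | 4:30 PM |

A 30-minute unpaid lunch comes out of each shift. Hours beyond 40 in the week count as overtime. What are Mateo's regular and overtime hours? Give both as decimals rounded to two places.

Tue: 11:11 AM–9:26 PM = 10 h 15 min; less 30 min break → 9 h 45 min
Wed: 7:55 AM–2:16 PM = 6 h 21 min; less 30 min break → 5 h 51 min
Thu: 6:27 AM–10:28 AM = 4 h 1 min; less 30 min break → 3 h 31 min
Fri: 6:59 AM–5:27 PM = 10 h 28 min; less 30 min break → 9 h 58 min
Sat: 8:10 AM–4:30 PM = 8 h 20 min; less 30 min break → 7 h 50 min
Total worked: 36 h 55 min = 36.92 h.
Threshold 40 h → overtime 0 h 0 min, regular 36 h 55 min.

Regular 36.92 hours, overtime 0.00 hours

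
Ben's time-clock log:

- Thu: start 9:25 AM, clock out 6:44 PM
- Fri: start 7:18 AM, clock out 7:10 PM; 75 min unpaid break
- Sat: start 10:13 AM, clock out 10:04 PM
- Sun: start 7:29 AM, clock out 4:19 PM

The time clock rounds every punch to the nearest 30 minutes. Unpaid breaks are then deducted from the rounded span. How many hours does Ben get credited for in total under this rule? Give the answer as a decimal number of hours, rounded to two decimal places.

Thu: in 9:25 AM→9:30 AM, out 6:44 PM→6:30 PM; 9 h 0 min
Fri: in 7:18 AM→7:30 AM, out 7:10 PM→7:00 PM; 11 h 30 min − 75 min = 10 h 15 min
Sat: in 10:13 AM→10:00 AM, out 10:04 PM→10:00 PM; 12 h 0 min
Sun: in 7:29 AM→7:30 AM, out 4:19 PM→4:30 PM; 9 h 0 min
Total credited: 40 h 15 min.

40.25 hours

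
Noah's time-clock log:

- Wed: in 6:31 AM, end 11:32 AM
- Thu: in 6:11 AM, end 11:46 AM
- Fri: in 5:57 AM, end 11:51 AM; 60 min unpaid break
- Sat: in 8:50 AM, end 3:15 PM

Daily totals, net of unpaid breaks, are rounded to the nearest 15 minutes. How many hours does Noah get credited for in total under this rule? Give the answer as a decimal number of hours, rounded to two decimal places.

22.00 hours

Wed: 6:31 AM–11:32 AM = 5 h 1 min → rounds to 5 h 0 min
Thu: 6:11 AM–11:46 AM = 5 h 35 min → rounds to 5 h 30 min
Fri: 5:57 AM–11:51 AM = 5 h 54 min − 60 min = 4 h 54 min → rounds to 5 h 0 min
Sat: 8:50 AM–3:15 PM = 6 h 25 min → rounds to 6 h 30 min
Total credited: 22 h 0 min.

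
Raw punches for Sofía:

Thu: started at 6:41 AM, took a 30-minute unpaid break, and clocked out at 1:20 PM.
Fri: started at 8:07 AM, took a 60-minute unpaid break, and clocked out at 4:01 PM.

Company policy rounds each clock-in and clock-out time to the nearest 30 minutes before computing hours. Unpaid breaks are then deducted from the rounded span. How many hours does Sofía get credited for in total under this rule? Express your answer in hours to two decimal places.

13.50 hours

Thu: in 6:41 AM→6:30 AM, out 1:20 PM→1:30 PM; 7 h 0 min − 30 min = 6 h 30 min
Fri: in 8:07 AM→8:00 AM, out 4:01 PM→4:00 PM; 8 h 0 min − 60 min = 7 h 0 min
Total credited: 13 h 30 min.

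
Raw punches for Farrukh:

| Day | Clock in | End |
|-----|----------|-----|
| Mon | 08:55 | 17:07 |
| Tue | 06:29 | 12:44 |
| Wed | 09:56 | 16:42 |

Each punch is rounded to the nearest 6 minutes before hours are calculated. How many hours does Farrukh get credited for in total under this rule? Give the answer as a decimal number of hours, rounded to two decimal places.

21.20 hours

Mon: in 08:55→08:54, out 17:07→17:06; 8 h 12 min
Tue: in 06:29→06:30, out 12:44→12:42; 6 h 12 min
Wed: in 09:56→09:54, out 16:42→16:42; 6 h 48 min
Total credited: 21 h 12 min.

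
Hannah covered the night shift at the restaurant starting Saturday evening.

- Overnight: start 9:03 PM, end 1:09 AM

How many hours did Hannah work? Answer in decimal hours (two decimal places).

4.10 hours

Overnight: 9:03 PM → midnight = 2 h 57 min; midnight → 1:09 AM = 1 h 9 min; span 4 h 6 min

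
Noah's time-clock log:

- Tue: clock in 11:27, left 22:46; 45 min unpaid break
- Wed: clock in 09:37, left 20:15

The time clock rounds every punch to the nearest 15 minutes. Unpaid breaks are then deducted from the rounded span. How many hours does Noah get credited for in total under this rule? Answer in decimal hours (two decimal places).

21.25 hours

Tue: in 11:27→11:30, out 22:46→22:45; 11 h 15 min − 45 min = 10 h 30 min
Wed: in 09:37→09:30, out 20:15→20:15; 10 h 45 min
Total credited: 21 h 15 min.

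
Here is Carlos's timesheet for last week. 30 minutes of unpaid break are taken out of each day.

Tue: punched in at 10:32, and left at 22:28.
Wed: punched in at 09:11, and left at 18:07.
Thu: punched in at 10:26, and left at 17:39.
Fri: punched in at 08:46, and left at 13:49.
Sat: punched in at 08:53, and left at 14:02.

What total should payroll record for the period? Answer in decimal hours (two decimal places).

35.78 hours

Tue: 10:32–22:28 = 11 h 56 min; less 30 min break → 11 h 26 min
Wed: 09:11–18:07 = 8 h 56 min; less 30 min break → 8 h 26 min
Thu: 10:26–17:39 = 7 h 13 min; less 30 min break → 6 h 43 min
Fri: 08:46–13:49 = 5 h 3 min; less 30 min break → 4 h 33 min
Sat: 08:53–14:02 = 5 h 9 min; less 30 min break → 4 h 39 min
Total: 11 h 26 min + 8 h 26 min + 6 h 43 min + 4 h 33 min + 4 h 39 min = 35 h 47 min.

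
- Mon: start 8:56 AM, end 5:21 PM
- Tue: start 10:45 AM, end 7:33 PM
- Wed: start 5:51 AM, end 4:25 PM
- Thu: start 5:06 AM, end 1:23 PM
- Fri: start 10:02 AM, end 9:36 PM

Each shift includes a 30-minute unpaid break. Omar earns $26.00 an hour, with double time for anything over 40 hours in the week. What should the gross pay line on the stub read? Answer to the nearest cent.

Mon: 8:56 AM–5:21 PM = 8 h 25 min; less 30 min break → 7 h 55 min
Tue: 10:45 AM–7:33 PM = 8 h 48 min; less 30 min break → 8 h 18 min
Wed: 5:51 AM–4:25 PM = 10 h 34 min; less 30 min break → 10 h 4 min
Thu: 5:06 AM–1:23 PM = 8 h 17 min; less 30 min break → 7 h 47 min
Fri: 10:02 AM–9:36 PM = 11 h 34 min; less 30 min break → 11 h 4 min
Total worked: 45 h 8 min = 2708 min.
Regular 40 h 0 min = 2400 min at $26.00/h; overtime 5 h 8 min = 308 min at $52.00/h.
Pay = (2400 × $26.00 + 308 × $52.00) ÷ 60 = $1306.93.

$1306.93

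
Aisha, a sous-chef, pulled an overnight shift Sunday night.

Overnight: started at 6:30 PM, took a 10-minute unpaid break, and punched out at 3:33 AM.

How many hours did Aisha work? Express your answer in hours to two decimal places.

Overnight: 6:30 PM → midnight = 5 h 30 min; midnight → 3:33 AM = 3 h 33 min; span 9 h 3 min; less 10 min break → 8 h 53 min

8.88 hours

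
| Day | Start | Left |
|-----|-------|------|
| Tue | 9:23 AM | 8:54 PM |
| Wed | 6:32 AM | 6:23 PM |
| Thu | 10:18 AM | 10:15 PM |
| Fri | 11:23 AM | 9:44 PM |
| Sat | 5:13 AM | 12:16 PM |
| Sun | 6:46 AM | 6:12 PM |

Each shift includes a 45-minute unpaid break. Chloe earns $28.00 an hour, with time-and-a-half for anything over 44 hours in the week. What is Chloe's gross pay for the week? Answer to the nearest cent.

Tue: 9:23 AM–8:54 PM = 11 h 31 min; less 45 min break → 10 h 46 min
Wed: 6:32 AM–6:23 PM = 11 h 51 min; less 45 min break → 11 h 6 min
Thu: 10:18 AM–10:15 PM = 11 h 57 min; less 45 min break → 11 h 12 min
Fri: 11:23 AM–9:44 PM = 10 h 21 min; less 45 min break → 9 h 36 min
Sat: 5:13 AM–12:16 PM = 7 h 3 min; less 45 min break → 6 h 18 min
Sun: 6:46 AM–6:12 PM = 11 h 26 min; less 45 min break → 10 h 41 min
Total worked: 59 h 39 min = 3579 min.
Regular 44 h 0 min = 2640 min at $28.00/h; overtime 15 h 39 min = 939 min at $42.00/h.
Pay = (2640 × $28.00 + 939 × $42.00) ÷ 60 = $1889.30.

$1889.30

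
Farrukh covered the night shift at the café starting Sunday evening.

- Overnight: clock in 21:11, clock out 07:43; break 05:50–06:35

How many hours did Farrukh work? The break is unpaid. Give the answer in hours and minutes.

Overnight: 21:11 → midnight = 2 h 49 min; midnight → 07:43 = 7 h 43 min; span 10 h 32 min; less 45 min break → 9 h 47 min

9 h 47 min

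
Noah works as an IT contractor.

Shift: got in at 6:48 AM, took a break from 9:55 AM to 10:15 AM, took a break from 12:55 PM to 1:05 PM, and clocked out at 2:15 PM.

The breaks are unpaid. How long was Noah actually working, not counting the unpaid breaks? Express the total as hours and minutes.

6 h 57 min

Shift: 6:48 AM–2:15 PM = 7 h 27 min; less 30 min break → 6 h 57 min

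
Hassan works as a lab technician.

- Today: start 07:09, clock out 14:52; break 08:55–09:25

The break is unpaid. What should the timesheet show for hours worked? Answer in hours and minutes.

Today: 07:09–14:52 = 7 h 43 min; less 30 min break → 7 h 13 min

7 h 13 min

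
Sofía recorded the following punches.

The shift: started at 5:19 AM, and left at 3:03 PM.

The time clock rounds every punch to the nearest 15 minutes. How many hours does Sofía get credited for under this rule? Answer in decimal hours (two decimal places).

9.75 hours

The shift: in 5:19 AM→5:15 AM, out 3:03 PM→3:00 PM; 9 h 45 min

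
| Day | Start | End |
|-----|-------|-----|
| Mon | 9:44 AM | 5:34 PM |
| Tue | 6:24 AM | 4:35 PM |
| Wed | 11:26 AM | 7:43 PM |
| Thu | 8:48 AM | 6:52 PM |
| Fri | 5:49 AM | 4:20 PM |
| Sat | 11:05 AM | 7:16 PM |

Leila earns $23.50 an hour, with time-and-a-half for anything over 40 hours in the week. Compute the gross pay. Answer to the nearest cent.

Mon: 9:44 AM–5:34 PM = 7 h 50 min
Tue: 6:24 AM–4:35 PM = 10 h 11 min
Wed: 11:26 AM–7:43 PM = 8 h 17 min
Thu: 8:48 AM–6:52 PM = 10 h 4 min
Fri: 5:49 AM–4:20 PM = 10 h 31 min
Sat: 11:05 AM–7:16 PM = 8 h 11 min
Total worked: 55 h 4 min = 3304 min.
Regular 40 h 0 min = 2400 min at $23.50/h; overtime 15 h 4 min = 904 min at $35.25/h.
Pay = (2400 × $23.50 + 904 × $35.25) ÷ 60 = $1471.10.

$1471.10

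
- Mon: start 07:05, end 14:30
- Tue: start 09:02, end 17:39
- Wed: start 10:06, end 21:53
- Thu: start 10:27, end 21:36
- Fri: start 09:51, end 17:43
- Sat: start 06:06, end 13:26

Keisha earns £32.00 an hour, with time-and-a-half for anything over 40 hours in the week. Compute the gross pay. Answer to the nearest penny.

£1960.00

Mon: 07:05–14:30 = 7 h 25 min
Tue: 09:02–17:39 = 8 h 37 min
Wed: 10:06–21:53 = 11 h 47 min
Thu: 10:27–21:36 = 11 h 9 min
Fri: 09:51–17:43 = 7 h 52 min
Sat: 06:06–13:26 = 7 h 20 min
Total worked: 54 h 10 min = 3250 min.
Regular 40 h 0 min = 2400 min at £32.00/h; overtime 14 h 10 min = 850 min at £48.00/h.
Pay = (2400 × £32.00 + 850 × £48.00) ÷ 60 = £1960.00.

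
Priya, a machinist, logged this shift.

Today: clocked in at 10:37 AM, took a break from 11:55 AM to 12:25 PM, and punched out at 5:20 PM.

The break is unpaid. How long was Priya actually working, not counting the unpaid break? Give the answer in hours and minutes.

6 h 13 min

Today: 10:37 AM–5:20 PM = 6 h 43 min; less 30 min break → 6 h 13 min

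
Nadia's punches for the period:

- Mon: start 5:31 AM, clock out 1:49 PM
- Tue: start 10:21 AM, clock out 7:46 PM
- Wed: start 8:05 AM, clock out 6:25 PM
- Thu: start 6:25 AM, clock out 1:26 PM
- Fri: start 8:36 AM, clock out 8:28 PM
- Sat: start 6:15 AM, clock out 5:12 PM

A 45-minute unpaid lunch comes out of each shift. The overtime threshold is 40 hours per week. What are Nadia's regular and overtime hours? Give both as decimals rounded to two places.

Mon: 5:31 AM–1:49 PM = 8 h 18 min; less 45 min break → 7 h 33 min
Tue: 10:21 AM–7:46 PM = 9 h 25 min; less 45 min break → 8 h 40 min
Wed: 8:05 AM–6:25 PM = 10 h 20 min; less 45 min break → 9 h 35 min
Thu: 6:25 AM–1:26 PM = 7 h 1 min; less 45 min break → 6 h 16 min
Fri: 8:36 AM–8:28 PM = 11 h 52 min; less 45 min break → 11 h 7 min
Sat: 6:15 AM–5:12 PM = 10 h 57 min; less 45 min break → 10 h 12 min
Total worked: 53 h 23 min = 53.38 h.
Threshold 40 h → overtime 13 h 23 min, regular 40 h 0 min.

Regular 40.00 hours, overtime 13.38 hours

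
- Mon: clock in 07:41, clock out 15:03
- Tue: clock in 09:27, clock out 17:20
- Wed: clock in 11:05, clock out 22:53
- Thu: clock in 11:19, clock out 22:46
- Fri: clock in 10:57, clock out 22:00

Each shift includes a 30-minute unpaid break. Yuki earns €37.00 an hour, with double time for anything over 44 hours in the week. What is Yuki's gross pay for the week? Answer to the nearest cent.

Mon: 07:41–15:03 = 7 h 22 min; less 30 min break → 6 h 52 min
Tue: 09:27–17:20 = 7 h 53 min; less 30 min break → 7 h 23 min
Wed: 11:05–22:53 = 11 h 48 min; less 30 min break → 11 h 18 min
Thu: 11:19–22:46 = 11 h 27 min; less 30 min break → 10 h 57 min
Fri: 10:57–22:00 = 11 h 3 min; less 30 min break → 10 h 33 min
Total worked: 47 h 3 min = 2823 min.
Regular 44 h 0 min = 2640 min at €37.00/h; overtime 3 h 3 min = 183 min at €74.00/h.
Pay = (2640 × €37.00 + 183 × €74.00) ÷ 60 = €1853.70.

€1853.70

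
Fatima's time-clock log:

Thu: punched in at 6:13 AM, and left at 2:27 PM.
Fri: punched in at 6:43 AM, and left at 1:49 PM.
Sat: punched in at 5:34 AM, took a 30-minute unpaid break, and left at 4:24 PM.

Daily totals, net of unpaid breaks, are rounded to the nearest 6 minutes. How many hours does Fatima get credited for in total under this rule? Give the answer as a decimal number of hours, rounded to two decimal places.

25.60 hours

Thu: 6:13 AM–2:27 PM = 8 h 14 min → rounds to 8 h 12 min
Fri: 6:43 AM–1:49 PM = 7 h 6 min → rounds to 7 h 6 min
Sat: 5:34 AM–4:24 PM = 10 h 50 min − 30 min = 10 h 20 min → rounds to 10 h 18 min
Total credited: 25 h 36 min.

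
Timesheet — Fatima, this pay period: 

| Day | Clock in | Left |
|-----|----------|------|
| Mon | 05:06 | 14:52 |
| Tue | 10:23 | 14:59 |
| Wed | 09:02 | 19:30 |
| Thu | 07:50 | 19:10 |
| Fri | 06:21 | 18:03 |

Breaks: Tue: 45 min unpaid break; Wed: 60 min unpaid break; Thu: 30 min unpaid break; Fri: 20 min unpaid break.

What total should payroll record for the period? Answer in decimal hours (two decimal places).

Mon: 05:06–14:52 = 9 h 46 min
Tue: 10:23–14:59 = 4 h 36 min; less 45 min break → 3 h 51 min
Wed: 09:02–19:30 = 10 h 28 min; less 60 min break → 9 h 28 min
Thu: 07:50–19:10 = 11 h 20 min; less 30 min break → 10 h 50 min
Fri: 06:21–18:03 = 11 h 42 min; less 20 min break → 11 h 22 min
Total: 9 h 46 min + 3 h 51 min + 9 h 28 min + 10 h 50 min + 11 h 22 min = 45 h 17 min.

45.28 hours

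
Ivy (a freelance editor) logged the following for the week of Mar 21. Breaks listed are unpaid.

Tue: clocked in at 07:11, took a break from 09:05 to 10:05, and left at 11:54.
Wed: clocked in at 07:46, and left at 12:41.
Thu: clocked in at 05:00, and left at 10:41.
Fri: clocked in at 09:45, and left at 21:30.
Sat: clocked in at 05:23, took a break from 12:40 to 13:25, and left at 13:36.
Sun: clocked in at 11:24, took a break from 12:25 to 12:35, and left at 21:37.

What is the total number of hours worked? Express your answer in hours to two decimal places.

Tue: 07:11–11:54 = 4 h 43 min; less 60 min break → 3 h 43 min
Wed: 07:46–12:41 = 4 h 55 min
Thu: 05:00–10:41 = 5 h 41 min
Fri: 09:45–21:30 = 11 h 45 min
Sat: 05:23–13:36 = 8 h 13 min; less 45 min break → 7 h 28 min
Sun: 11:24–21:37 = 10 h 13 min; less 10 min break → 10 h 3 min
Total: 3 h 43 min + 4 h 55 min + 5 h 41 min + 11 h 45 min + 7 h 28 min + 10 h 3 min = 43 h 35 min.

43.58 hours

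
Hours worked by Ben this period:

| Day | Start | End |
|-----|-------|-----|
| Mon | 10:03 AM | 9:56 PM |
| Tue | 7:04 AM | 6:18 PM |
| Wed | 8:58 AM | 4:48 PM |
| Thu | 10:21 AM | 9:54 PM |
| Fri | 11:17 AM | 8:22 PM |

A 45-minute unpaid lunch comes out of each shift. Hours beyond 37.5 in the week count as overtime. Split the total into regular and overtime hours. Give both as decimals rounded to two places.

Mon: 10:03 AM–9:56 PM = 11 h 53 min; less 45 min break → 11 h 8 min
Tue: 7:04 AM–6:18 PM = 11 h 14 min; less 45 min break → 10 h 29 min
Wed: 8:58 AM–4:48 PM = 7 h 50 min; less 45 min break → 7 h 5 min
Thu: 10:21 AM–9:54 PM = 11 h 33 min; less 45 min break → 10 h 48 min
Fri: 11:17 AM–8:22 PM = 9 h 5 min; less 45 min break → 8 h 20 min
Total worked: 47 h 50 min = 47.83 h.
Threshold 37.5 h → overtime 10 h 20 min, regular 37 h 30 min.

Regular 37.50 hours, overtime 10.33 hours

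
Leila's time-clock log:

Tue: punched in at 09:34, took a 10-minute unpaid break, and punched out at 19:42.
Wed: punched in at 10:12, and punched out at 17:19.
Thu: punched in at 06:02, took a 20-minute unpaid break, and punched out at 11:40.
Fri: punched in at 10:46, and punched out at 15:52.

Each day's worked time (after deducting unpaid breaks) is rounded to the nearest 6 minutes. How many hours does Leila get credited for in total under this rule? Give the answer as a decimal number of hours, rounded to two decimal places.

Tue: 09:34–19:42 = 10 h 8 min − 10 min = 9 h 58 min → rounds to 10 h 0 min
Wed: 10:12–17:19 = 7 h 7 min → rounds to 7 h 6 min
Thu: 06:02–11:40 = 5 h 38 min − 20 min = 5 h 18 min → rounds to 5 h 18 min
Fri: 10:46–15:52 = 5 h 6 min → rounds to 5 h 6 min
Total credited: 27 h 30 min.

27.50 hours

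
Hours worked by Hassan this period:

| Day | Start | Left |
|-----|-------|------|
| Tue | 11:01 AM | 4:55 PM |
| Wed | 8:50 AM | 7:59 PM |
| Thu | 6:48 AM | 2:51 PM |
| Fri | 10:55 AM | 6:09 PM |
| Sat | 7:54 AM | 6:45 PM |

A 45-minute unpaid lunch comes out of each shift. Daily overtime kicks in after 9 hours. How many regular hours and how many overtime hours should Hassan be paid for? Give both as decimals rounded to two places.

Tue: 11:01 AM–4:55 PM = 5 h 54 min; less 45 min break → 5 h 9 min
Wed: 8:50 AM–7:59 PM = 11 h 9 min; less 45 min break → 10 h 24 min
Thu: 6:48 AM–2:51 PM = 8 h 3 min; less 45 min break → 7 h 18 min
Fri: 10:55 AM–6:09 PM = 7 h 14 min; less 45 min break → 6 h 29 min
Sat: 7:54 AM–6:45 PM = 10 h 51 min; less 45 min break → 10 h 6 min
Tue reg 5 h 9 min / OT 0 h 0 min; Wed reg 9 h 0 min / OT 1 h 24 min; Thu reg 7 h 18 min / OT 0 h 0 min; Fri reg 6 h 29 min / OT 0 h 0 min; Sat reg 9 h 0 min / OT 1 h 6 min.
Totals: regular 36 h 56 min, overtime 2 h 30 min.

Regular 36.93 hours, overtime 2.50 hours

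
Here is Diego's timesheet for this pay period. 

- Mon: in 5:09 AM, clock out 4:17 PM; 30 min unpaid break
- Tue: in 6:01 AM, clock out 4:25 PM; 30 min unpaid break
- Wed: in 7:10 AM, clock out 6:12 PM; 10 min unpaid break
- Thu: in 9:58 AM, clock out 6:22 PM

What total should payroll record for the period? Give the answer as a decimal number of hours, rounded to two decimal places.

39.80 hours

Mon: 5:09 AM–4:17 PM = 11 h 8 min; less 30 min break → 10 h 38 min
Tue: 6:01 AM–4:25 PM = 10 h 24 min; less 30 min break → 9 h 54 min
Wed: 7:10 AM–6:12 PM = 11 h 2 min; less 10 min break → 10 h 52 min
Thu: 9:58 AM–6:22 PM = 8 h 24 min
Total: 10 h 38 min + 9 h 54 min + 10 h 52 min + 8 h 24 min = 39 h 48 min.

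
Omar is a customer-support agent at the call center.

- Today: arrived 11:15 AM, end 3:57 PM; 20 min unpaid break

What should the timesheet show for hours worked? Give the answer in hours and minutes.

4 h 22 min

Today: 11:15 AM–3:57 PM = 4 h 42 min; less 20 min break → 4 h 22 min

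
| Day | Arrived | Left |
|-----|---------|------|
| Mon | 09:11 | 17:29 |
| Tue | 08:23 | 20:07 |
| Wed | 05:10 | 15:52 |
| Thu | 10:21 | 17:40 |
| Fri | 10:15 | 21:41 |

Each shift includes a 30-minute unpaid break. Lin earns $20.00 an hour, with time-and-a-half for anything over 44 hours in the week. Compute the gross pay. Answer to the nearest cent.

$969.50

Mon: 09:11–17:29 = 8 h 18 min; less 30 min break → 7 h 48 min
Tue: 08:23–20:07 = 11 h 44 min; less 30 min break → 11 h 14 min
Wed: 05:10–15:52 = 10 h 42 min; less 30 min break → 10 h 12 min
Thu: 10:21–17:40 = 7 h 19 min; less 30 min break → 6 h 49 min
Fri: 10:15–21:41 = 11 h 26 min; less 30 min break → 10 h 56 min
Total worked: 46 h 59 min = 2819 min.
Regular 44 h 0 min = 2640 min at $20.00/h; overtime 2 h 59 min = 179 min at $30.00/h.
Pay = (2640 × $20.00 + 179 × $30.00) ÷ 60 = $969.50.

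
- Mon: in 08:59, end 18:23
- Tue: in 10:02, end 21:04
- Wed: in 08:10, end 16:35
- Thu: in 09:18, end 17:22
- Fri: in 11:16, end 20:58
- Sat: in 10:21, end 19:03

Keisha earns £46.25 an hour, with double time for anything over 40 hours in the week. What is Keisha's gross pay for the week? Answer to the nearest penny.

Mon: 08:59–18:23 = 9 h 24 min
Tue: 10:02–21:04 = 11 h 2 min
Wed: 08:10–16:35 = 8 h 25 min
Thu: 09:18–17:22 = 8 h 4 min
Fri: 11:16–20:58 = 9 h 42 min
Sat: 10:21–19:03 = 8 h 42 min
Total worked: 55 h 19 min = 3319 min.
Regular 40 h 0 min = 2400 min at £46.25/h; overtime 15 h 19 min = 919 min at £92.50/h.
Pay = (2400 × £46.25 + 919 × £92.50) ÷ 60 = £3266.79.

£3266.79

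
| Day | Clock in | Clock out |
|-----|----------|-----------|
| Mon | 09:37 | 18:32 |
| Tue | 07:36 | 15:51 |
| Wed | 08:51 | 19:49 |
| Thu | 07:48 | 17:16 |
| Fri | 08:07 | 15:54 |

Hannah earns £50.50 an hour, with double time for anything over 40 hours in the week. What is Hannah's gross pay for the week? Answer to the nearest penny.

£2563.72

Mon: 09:37–18:32 = 8 h 55 min
Tue: 07:36–15:51 = 8 h 15 min
Wed: 08:51–19:49 = 10 h 58 min
Thu: 07:48–17:16 = 9 h 28 min
Fri: 08:07–15:54 = 7 h 47 min
Total worked: 45 h 23 min = 2723 min.
Regular 40 h 0 min = 2400 min at £50.50/h; overtime 5 h 23 min = 323 min at £101.00/h.
Pay = (2400 × £50.50 + 323 × £101.00) ÷ 60 = £2563.72.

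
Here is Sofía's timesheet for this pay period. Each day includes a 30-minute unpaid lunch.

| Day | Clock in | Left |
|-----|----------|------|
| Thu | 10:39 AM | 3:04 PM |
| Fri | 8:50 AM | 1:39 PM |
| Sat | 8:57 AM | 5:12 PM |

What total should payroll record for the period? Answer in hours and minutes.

15 h 59 min

Thu: 10:39 AM–3:04 PM = 4 h 25 min; less 30 min break → 3 h 55 min
Fri: 8:50 AM–1:39 PM = 4 h 49 min; less 30 min break → 4 h 19 min
Sat: 8:57 AM–5:12 PM = 8 h 15 min; less 30 min break → 7 h 45 min
Total: 3 h 55 min + 4 h 19 min + 7 h 45 min = 15 h 59 min.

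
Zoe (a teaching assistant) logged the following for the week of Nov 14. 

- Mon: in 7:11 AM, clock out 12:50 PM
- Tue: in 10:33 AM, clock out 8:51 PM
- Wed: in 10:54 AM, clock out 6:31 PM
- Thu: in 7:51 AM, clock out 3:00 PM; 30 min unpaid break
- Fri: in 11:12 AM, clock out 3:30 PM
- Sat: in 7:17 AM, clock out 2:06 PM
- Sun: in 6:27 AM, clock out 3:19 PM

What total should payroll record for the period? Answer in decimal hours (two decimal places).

50.20 hours

Mon: 7:11 AM–12:50 PM = 5 h 39 min
Tue: 10:33 AM–8:51 PM = 10 h 18 min
Wed: 10:54 AM–6:31 PM = 7 h 37 min
Thu: 7:51 AM–3:00 PM = 7 h 9 min; less 30 min break → 6 h 39 min
Fri: 11:12 AM–3:30 PM = 4 h 18 min
Sat: 7:17 AM–2:06 PM = 6 h 49 min
Sun: 6:27 AM–3:19 PM = 8 h 52 min
Total: 5 h 39 min + 10 h 18 min + 7 h 37 min + 6 h 39 min + 4 h 18 min + 6 h 49 min + 8 h 52 min = 50 h 12 min.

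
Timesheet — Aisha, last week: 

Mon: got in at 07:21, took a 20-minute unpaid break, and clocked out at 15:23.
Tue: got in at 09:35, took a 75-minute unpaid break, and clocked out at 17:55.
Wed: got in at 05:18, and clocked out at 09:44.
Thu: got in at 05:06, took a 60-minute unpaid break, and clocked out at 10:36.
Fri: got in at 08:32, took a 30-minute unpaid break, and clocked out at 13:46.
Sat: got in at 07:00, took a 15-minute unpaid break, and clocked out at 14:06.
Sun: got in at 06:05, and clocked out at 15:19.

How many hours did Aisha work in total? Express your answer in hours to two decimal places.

44.53 hours

Mon: 07:21–15:23 = 8 h 2 min; less 20 min break → 7 h 42 min
Tue: 09:35–17:55 = 8 h 20 min; less 75 min break → 7 h 5 min
Wed: 05:18–09:44 = 4 h 26 min
Thu: 05:06–10:36 = 5 h 30 min; less 60 min break → 4 h 30 min
Fri: 08:32–13:46 = 5 h 14 min; less 30 min break → 4 h 44 min
Sat: 07:00–14:06 = 7 h 6 min; less 15 min break → 6 h 51 min
Sun: 06:05–15:19 = 9 h 14 min
Total: 7 h 42 min + 7 h 5 min + 4 h 26 min + 4 h 30 min + 4 h 44 min + 6 h 51 min + 9 h 14 min = 44 h 32 min.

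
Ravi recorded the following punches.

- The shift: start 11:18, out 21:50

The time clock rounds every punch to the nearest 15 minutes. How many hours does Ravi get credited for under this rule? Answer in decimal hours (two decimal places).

10.50 hours

The shift: in 11:18→11:15, out 21:50→21:45; 10 h 30 min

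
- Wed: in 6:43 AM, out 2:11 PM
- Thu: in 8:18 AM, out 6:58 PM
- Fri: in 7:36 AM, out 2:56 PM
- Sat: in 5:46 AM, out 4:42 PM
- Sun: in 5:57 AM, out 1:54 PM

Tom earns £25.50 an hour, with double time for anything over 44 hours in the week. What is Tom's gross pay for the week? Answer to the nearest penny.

Wed: 6:43 AM–2:11 PM = 7 h 28 min
Thu: 8:18 AM–6:58 PM = 10 h 40 min
Fri: 7:36 AM–2:56 PM = 7 h 20 min
Sat: 5:46 AM–4:42 PM = 10 h 56 min
Sun: 5:57 AM–1:54 PM = 7 h 57 min
Total worked: 44 h 21 min = 2661 min.
Regular 44 h 0 min = 2640 min at £25.50/h; overtime 0 h 21 min = 21 min at £51.00/h.
Pay = (2640 × £25.50 + 21 × £51.00) ÷ 60 = £1139.85.

£1139.85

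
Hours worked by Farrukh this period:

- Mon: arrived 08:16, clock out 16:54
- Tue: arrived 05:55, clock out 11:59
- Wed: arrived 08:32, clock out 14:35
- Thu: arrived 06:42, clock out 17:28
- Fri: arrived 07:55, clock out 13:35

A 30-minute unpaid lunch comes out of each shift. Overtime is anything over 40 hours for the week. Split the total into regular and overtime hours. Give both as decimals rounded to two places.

Regular 34.68 hours, overtime 0.00 hours

Mon: 08:16–16:54 = 8 h 38 min; less 30 min break → 8 h 8 min
Tue: 05:55–11:59 = 6 h 4 min; less 30 min break → 5 h 34 min
Wed: 08:32–14:35 = 6 h 3 min; less 30 min break → 5 h 33 min
Thu: 06:42–17:28 = 10 h 46 min; less 30 min break → 10 h 16 min
Fri: 07:55–13:35 = 5 h 40 min; less 30 min break → 5 h 10 min
Total worked: 34 h 41 min = 34.68 h.
Threshold 40 h → overtime 0 h 0 min, regular 34 h 41 min.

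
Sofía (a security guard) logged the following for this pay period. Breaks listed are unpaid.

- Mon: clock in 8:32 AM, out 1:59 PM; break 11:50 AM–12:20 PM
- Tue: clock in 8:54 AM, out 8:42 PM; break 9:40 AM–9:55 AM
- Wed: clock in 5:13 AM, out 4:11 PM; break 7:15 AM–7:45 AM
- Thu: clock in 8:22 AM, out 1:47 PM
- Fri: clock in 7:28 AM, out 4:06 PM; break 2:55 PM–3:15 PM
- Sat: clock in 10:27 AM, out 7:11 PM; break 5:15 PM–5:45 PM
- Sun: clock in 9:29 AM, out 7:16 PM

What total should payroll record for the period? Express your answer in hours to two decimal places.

Mon: 8:32 AM–1:59 PM = 5 h 27 min; less 30 min break → 4 h 57 min
Tue: 8:54 AM–8:42 PM = 11 h 48 min; less 15 min break → 11 h 33 min
Wed: 5:13 AM–4:11 PM = 10 h 58 min; less 30 min break → 10 h 28 min
Thu: 8:22 AM–1:47 PM = 5 h 25 min
Fri: 7:28 AM–4:06 PM = 8 h 38 min; less 20 min break → 8 h 18 min
Sat: 10:27 AM–7:11 PM = 8 h 44 min; less 30 min break → 8 h 14 min
Sun: 9:29 AM–7:16 PM = 9 h 47 min
Total: 4 h 57 min + 11 h 33 min + 10 h 28 min + 5 h 25 min + 8 h 18 min + 8 h 14 min + 9 h 47 min = 58 h 42 min.

58.70 hours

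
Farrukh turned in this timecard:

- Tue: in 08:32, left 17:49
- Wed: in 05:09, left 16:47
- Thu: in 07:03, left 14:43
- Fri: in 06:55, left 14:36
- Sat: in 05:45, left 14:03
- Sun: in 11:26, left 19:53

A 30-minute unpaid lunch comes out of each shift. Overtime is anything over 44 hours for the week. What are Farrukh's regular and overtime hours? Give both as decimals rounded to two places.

Regular 44.00 hours, overtime 6.02 hours

Tue: 08:32–17:49 = 9 h 17 min; less 30 min break → 8 h 47 min
Wed: 05:09–16:47 = 11 h 38 min; less 30 min break → 11 h 8 min
Thu: 07:03–14:43 = 7 h 40 min; less 30 min break → 7 h 10 min
Fri: 06:55–14:36 = 7 h 41 min; less 30 min break → 7 h 11 min
Sat: 05:45–14:03 = 8 h 18 min; less 30 min break → 7 h 48 min
Sun: 11:26–19:53 = 8 h 27 min; less 30 min break → 7 h 57 min
Total worked: 50 h 1 min = 50.02 h.
Threshold 44 h → overtime 6 h 1 min, regular 44 h 0 min.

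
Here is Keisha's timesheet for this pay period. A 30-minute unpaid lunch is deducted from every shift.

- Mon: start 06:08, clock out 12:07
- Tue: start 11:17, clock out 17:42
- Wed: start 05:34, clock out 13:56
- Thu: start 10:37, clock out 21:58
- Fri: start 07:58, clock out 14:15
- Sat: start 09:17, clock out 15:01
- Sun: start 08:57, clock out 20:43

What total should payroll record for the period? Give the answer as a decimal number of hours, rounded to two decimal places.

52.40 hours

Mon: 06:08–12:07 = 5 h 59 min; less 30 min break → 5 h 29 min
Tue: 11:17–17:42 = 6 h 25 min; less 30 min break → 5 h 55 min
Wed: 05:34–13:56 = 8 h 22 min; less 30 min break → 7 h 52 min
Thu: 10:37–21:58 = 11 h 21 min; less 30 min break → 10 h 51 min
Fri: 07:58–14:15 = 6 h 17 min; less 30 min break → 5 h 47 min
Sat: 09:17–15:01 = 5 h 44 min; less 30 min break → 5 h 14 min
Sun: 08:57–20:43 = 11 h 46 min; less 30 min break → 11 h 16 min
Total: 5 h 29 min + 5 h 55 min + 7 h 52 min + 10 h 51 min + 5 h 47 min + 5 h 14 min + 11 h 16 min = 52 h 24 min.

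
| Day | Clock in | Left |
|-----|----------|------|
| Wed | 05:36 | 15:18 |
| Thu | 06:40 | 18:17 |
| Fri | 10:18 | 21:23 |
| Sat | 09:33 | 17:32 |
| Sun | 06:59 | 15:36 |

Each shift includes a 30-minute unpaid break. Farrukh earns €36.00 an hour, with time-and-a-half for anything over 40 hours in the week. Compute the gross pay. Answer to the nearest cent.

Wed: 05:36–15:18 = 9 h 42 min; less 30 min break → 9 h 12 min
Thu: 06:40–18:17 = 11 h 37 min; less 30 min break → 11 h 7 min
Fri: 10:18–21:23 = 11 h 5 min; less 30 min break → 10 h 35 min
Sat: 09:33–17:32 = 7 h 59 min; less 30 min break → 7 h 29 min
Sun: 06:59–15:36 = 8 h 37 min; less 30 min break → 8 h 7 min
Total worked: 46 h 30 min = 2790 min.
Regular 40 h 0 min = 2400 min at €36.00/h; overtime 6 h 30 min = 390 min at €54.00/h.
Pay = (2400 × €36.00 + 390 × €54.00) ÷ 60 = €1791.00.

€1791.00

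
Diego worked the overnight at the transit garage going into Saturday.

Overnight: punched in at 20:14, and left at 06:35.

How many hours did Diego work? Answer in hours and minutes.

Overnight: 20:14 → midnight = 3 h 46 min; midnight → 06:35 = 6 h 35 min; span 10 h 21 min

10 h 21 min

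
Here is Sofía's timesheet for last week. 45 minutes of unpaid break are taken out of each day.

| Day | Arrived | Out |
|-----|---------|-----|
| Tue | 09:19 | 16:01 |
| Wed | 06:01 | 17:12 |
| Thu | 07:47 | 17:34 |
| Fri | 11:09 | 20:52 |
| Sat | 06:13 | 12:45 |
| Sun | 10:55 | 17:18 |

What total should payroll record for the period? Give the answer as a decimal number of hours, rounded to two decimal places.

45.80 hours

Tue: 09:19–16:01 = 6 h 42 min; less 45 min break → 5 h 57 min
Wed: 06:01–17:12 = 11 h 11 min; less 45 min break → 10 h 26 min
Thu: 07:47–17:34 = 9 h 47 min; less 45 min break → 9 h 2 min
Fri: 11:09–20:52 = 9 h 43 min; less 45 min break → 8 h 58 min
Sat: 06:13–12:45 = 6 h 32 min; less 45 min break → 5 h 47 min
Sun: 10:55–17:18 = 6 h 23 min; less 45 min break → 5 h 38 min
Total: 5 h 57 min + 10 h 26 min + 9 h 2 min + 8 h 58 min + 5 h 47 min + 5 h 38 min = 45 h 48 min.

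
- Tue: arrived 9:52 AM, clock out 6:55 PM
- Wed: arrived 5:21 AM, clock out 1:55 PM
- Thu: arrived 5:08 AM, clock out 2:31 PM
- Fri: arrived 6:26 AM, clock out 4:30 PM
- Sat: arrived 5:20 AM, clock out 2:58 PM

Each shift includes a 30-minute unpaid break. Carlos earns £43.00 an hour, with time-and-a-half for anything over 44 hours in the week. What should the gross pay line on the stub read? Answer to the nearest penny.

£1904.90

Tue: 9:52 AM–6:55 PM = 9 h 3 min; less 30 min break → 8 h 33 min
Wed: 5:21 AM–1:55 PM = 8 h 34 min; less 30 min break → 8 h 4 min
Thu: 5:08 AM–2:31 PM = 9 h 23 min; less 30 min break → 8 h 53 min
Fri: 6:26 AM–4:30 PM = 10 h 4 min; less 30 min break → 9 h 34 min
Sat: 5:20 AM–2:58 PM = 9 h 38 min; less 30 min break → 9 h 8 min
Total worked: 44 h 12 min = 2652 min.
Regular 44 h 0 min = 2640 min at £43.00/h; overtime 0 h 12 min = 12 min at £64.50/h.
Pay = (2640 × £43.00 + 12 × £64.50) ÷ 60 = £1904.90.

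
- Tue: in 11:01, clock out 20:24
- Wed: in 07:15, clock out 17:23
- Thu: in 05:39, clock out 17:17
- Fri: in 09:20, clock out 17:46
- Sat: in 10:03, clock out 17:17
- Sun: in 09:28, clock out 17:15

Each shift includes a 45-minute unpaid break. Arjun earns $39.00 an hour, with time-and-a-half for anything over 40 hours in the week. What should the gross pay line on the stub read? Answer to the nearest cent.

$2150.85

Tue: 11:01–20:24 = 9 h 23 min; less 45 min break → 8 h 38 min
Wed: 07:15–17:23 = 10 h 8 min; less 45 min break → 9 h 23 min
Thu: 05:39–17:17 = 11 h 38 min; less 45 min break → 10 h 53 min
Fri: 09:20–17:46 = 8 h 26 min; less 45 min break → 7 h 41 min
Sat: 10:03–17:17 = 7 h 14 min; less 45 min break → 6 h 29 min
Sun: 09:28–17:15 = 7 h 47 min; less 45 min break → 7 h 2 min
Total worked: 50 h 6 min = 3006 min.
Regular 40 h 0 min = 2400 min at $39.00/h; overtime 10 h 6 min = 606 min at $58.50/h.
Pay = (2400 × $39.00 + 606 × $58.50) ÷ 60 = $2150.85.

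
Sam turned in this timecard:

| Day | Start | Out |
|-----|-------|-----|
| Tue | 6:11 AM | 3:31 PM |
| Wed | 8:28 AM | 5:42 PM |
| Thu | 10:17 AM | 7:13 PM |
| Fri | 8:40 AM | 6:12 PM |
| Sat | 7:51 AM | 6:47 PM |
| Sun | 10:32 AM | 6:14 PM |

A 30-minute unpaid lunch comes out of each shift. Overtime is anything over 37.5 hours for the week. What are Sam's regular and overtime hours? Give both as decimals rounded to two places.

Regular 37.50 hours, overtime 15.17 hours

Tue: 6:11 AM–3:31 PM = 9 h 20 min; less 30 min break → 8 h 50 min
Wed: 8:28 AM–5:42 PM = 9 h 14 min; less 30 min break → 8 h 44 min
Thu: 10:17 AM–7:13 PM = 8 h 56 min; less 30 min break → 8 h 26 min
Fri: 8:40 AM–6:12 PM = 9 h 32 min; less 30 min break → 9 h 2 min
Sat: 7:51 AM–6:47 PM = 10 h 56 min; less 30 min break → 10 h 26 min
Sun: 10:32 AM–6:14 PM = 7 h 42 min; less 30 min break → 7 h 12 min
Total worked: 52 h 40 min = 52.67 h.
Threshold 37.5 h → overtime 15 h 10 min, regular 37 h 30 min.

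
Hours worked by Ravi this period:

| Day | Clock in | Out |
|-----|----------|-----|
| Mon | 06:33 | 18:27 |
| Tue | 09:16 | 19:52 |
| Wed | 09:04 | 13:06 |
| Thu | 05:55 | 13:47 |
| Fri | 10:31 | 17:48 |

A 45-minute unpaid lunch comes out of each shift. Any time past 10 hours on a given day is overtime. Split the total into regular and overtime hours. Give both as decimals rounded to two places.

Mon: 06:33–18:27 = 11 h 54 min; less 45 min break → 11 h 9 min
Tue: 09:16–19:52 = 10 h 36 min; less 45 min break → 9 h 51 min
Wed: 09:04–13:06 = 4 h 2 min; less 45 min break → 3 h 17 min
Thu: 05:55–13:47 = 7 h 52 min; less 45 min break → 7 h 7 min
Fri: 10:31–17:48 = 7 h 17 min; less 45 min break → 6 h 32 min
Mon reg 10 h 0 min / OT 1 h 9 min; Tue reg 9 h 51 min / OT 0 h 0 min; Wed reg 3 h 17 min / OT 0 h 0 min; Thu reg 7 h 7 min / OT 0 h 0 min; Fri reg 6 h 32 min / OT 0 h 0 min.
Totals: regular 36 h 47 min, overtime 1 h 9 min.

Regular 36.78 hours, overtime 1.15 hours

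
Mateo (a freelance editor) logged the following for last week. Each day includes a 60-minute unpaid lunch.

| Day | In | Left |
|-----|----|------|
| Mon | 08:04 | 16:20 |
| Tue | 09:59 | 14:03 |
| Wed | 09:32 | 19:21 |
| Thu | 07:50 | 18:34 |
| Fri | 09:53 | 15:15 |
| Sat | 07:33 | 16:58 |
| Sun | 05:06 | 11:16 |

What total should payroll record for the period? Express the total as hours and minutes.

Mon: 08:04–16:20 = 8 h 16 min; less 60 min break → 7 h 16 min
Tue: 09:59–14:03 = 4 h 4 min; less 60 min break → 3 h 4 min
Wed: 09:32–19:21 = 9 h 49 min; less 60 min break → 8 h 49 min
Thu: 07:50–18:34 = 10 h 44 min; less 60 min break → 9 h 44 min
Fri: 09:53–15:15 = 5 h 22 min; less 60 min break → 4 h 22 min
Sat: 07:33–16:58 = 9 h 25 min; less 60 min break → 8 h 25 min
Sun: 05:06–11:16 = 6 h 10 min; less 60 min break → 5 h 10 min
Total: 7 h 16 min + 3 h 4 min + 8 h 49 min + 9 h 44 min + 4 h 22 min + 8 h 25 min + 5 h 10 min = 46 h 50 min.

46 h 50 min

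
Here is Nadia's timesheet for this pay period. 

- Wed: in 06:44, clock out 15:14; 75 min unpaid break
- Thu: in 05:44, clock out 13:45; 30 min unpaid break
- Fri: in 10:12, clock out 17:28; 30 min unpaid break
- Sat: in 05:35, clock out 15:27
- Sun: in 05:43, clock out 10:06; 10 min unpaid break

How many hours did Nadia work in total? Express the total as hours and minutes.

Wed: 06:44–15:14 = 8 h 30 min; less 75 min break → 7 h 15 min
Thu: 05:44–13:45 = 8 h 1 min; less 30 min break → 7 h 31 min
Fri: 10:12–17:28 = 7 h 16 min; less 30 min break → 6 h 46 min
Sat: 05:35–15:27 = 9 h 52 min
Sun: 05:43–10:06 = 4 h 23 min; less 10 min break → 4 h 13 min
Total: 7 h 15 min + 7 h 31 min + 6 h 46 min + 9 h 52 min + 4 h 13 min = 35 h 37 min.

35 h 37 min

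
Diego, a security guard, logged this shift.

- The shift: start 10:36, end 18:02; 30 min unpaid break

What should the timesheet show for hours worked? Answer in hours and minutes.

The shift: 10:36–18:02 = 7 h 26 min; less 30 min break → 6 h 56 min

6 h 56 min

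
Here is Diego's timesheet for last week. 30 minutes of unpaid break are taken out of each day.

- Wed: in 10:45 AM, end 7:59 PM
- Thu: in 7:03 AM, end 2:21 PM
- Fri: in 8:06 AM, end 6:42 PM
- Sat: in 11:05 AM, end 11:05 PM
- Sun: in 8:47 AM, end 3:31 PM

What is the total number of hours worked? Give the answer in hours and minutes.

43 h 22 min

Wed: 10:45 AM–7:59 PM = 9 h 14 min; less 30 min break → 8 h 44 min
Thu: 7:03 AM–2:21 PM = 7 h 18 min; less 30 min break → 6 h 48 min
Fri: 8:06 AM–6:42 PM = 10 h 36 min; less 30 min break → 10 h 6 min
Sat: 11:05 AM–11:05 PM = 12 h 0 min; less 30 min break → 11 h 30 min
Sun: 8:47 AM–3:31 PM = 6 h 44 min; less 30 min break → 6 h 14 min
Total: 8 h 44 min + 6 h 48 min + 10 h 6 min + 11 h 30 min + 6 h 14 min = 43 h 22 min.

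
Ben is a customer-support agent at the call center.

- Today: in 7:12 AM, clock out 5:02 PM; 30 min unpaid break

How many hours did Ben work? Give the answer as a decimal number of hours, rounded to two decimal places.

Today: 7:12 AM–5:02 PM = 9 h 50 min; less 30 min break → 9 h 20 min

9.33 hours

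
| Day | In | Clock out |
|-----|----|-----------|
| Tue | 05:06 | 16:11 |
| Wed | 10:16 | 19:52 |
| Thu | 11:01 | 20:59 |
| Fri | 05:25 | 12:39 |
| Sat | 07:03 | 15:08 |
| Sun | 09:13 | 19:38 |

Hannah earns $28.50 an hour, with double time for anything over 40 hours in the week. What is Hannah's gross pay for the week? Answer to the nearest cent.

$2073.85

Tue: 05:06–16:11 = 11 h 5 min
Wed: 10:16–19:52 = 9 h 36 min
Thu: 11:01–20:59 = 9 h 58 min
Fri: 05:25–12:39 = 7 h 14 min
Sat: 07:03–15:08 = 8 h 5 min
Sun: 09:13–19:38 = 10 h 25 min
Total worked: 56 h 23 min = 3383 min.
Regular 40 h 0 min = 2400 min at $28.50/h; overtime 16 h 23 min = 983 min at $57.00/h.
Pay = (2400 × $28.50 + 983 × $57.00) ÷ 60 = $2073.85.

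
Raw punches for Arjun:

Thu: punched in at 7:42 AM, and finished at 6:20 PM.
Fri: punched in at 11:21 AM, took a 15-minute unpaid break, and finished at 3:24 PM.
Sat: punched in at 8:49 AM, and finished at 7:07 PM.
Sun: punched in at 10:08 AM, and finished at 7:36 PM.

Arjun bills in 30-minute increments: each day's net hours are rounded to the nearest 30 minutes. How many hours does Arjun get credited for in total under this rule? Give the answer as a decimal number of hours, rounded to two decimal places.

Thu: 7:42 AM–6:20 PM = 10 h 38 min → rounds to 10 h 30 min
Fri: 11:21 AM–3:24 PM = 4 h 3 min − 15 min = 3 h 48 min → rounds to 4 h 0 min
Sat: 8:49 AM–7:07 PM = 10 h 18 min → rounds to 10 h 30 min
Sun: 10:08 AM–7:36 PM = 9 h 28 min → rounds to 9 h 30 min
Total credited: 34 h 30 min.

34.50 hours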